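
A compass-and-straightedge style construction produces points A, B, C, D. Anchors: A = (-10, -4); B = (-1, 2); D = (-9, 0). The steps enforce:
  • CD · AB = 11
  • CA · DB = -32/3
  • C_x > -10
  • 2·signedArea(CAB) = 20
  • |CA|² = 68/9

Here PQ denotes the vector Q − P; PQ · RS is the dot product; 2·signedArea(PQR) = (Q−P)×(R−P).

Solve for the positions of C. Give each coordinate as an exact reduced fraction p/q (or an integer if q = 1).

C = (-28/3, -4/3)

1. C_x = -28/3  [2·signedArea(CAB) = 20 ∩ CD · AB = 11]
2. C_y = -4/3  [2·signedArea(CAB) = 20 ∩ CD · AB = 11]
   → C = (-28/3, -4/3)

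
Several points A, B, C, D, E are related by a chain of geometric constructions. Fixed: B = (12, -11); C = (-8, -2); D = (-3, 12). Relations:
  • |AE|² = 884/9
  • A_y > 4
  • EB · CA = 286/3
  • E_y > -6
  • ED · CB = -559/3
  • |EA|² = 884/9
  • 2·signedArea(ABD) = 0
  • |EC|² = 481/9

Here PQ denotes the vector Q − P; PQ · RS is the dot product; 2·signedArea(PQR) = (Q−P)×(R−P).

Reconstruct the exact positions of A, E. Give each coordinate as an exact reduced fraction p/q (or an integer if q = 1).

1. E_x = -4/3  [line -20·x + 9·y + 55/3 = 0 ∩ |EC|² = 481/9]
2. E_y = -5  [line -20·x + 9·y + 55/3 = 0 ∩ |EC|² = 481/9]
   → E = (-4/3, -5)
3. A_x = 2  [2·signedArea(ABD) = 0 ∩ EB · CA = 286/3]
4. A_y = 13/3  [2·signedArea(ABD) = 0 ∩ EB · CA = 286/3]
   → A = (2, 13/3)

A = (2, 13/3)
E = (-4/3, -5)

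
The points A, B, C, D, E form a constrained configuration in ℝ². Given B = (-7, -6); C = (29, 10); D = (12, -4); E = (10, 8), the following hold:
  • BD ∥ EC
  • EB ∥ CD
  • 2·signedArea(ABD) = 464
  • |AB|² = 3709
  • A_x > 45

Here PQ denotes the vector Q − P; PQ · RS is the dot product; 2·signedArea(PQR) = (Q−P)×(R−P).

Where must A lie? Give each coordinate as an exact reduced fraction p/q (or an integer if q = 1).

A = (46, 24)

1. A_x = 46  [line -2·x + 19·y + -364 = 0 ∩ |AB|² = 3709]
2. A_y = 24  [line -2·x + 19·y + -364 = 0 ∩ |AB|² = 3709]
   → A = (46, 24)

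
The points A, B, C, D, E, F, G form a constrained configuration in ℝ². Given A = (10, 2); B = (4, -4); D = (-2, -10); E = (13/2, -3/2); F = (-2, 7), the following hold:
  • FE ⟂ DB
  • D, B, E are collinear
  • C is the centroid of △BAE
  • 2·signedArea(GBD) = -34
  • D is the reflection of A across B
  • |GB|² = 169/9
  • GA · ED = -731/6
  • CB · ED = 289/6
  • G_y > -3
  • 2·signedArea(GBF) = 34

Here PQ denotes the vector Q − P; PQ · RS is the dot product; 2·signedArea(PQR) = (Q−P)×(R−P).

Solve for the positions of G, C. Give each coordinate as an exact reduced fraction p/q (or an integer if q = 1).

1. G_x = 0  [GA · ED = -731/6 ∩ 2·signedArea(GBF) = 34]
2. G_y = -7/3  [GA · ED = -731/6 ∩ 2·signedArea(GBF) = 34]
   → G = (0, -7/3)
3. C_x = 41/6  [C is the centroid of △BAE]
4. C_y = -7/6  [C is the centroid of △BAE]
   → C = (41/6, -7/6)

C = (41/6, -7/6)
G = (0, -7/3)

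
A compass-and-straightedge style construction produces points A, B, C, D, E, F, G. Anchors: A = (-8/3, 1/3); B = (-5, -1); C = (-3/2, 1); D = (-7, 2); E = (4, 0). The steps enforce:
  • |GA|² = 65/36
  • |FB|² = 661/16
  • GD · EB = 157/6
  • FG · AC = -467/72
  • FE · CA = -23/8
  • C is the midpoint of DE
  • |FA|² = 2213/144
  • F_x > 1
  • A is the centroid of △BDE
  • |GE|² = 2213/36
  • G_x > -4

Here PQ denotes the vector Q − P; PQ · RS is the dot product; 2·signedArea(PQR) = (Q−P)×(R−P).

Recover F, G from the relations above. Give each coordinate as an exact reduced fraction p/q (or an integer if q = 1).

F = (5/4, 1/2)
G = (-23/6, -1/3)

1. F_x = 5/4  [line 7/6·x + 2/3·y + -43/24 = 0 ∩ |FB|² = 661/16]
2. F_y = 1/2  [line 7/6·x + 2/3·y + -43/24 = 0 ∩ |FB|² = 661/16]
   → F = (5/4, 1/2)
3. G_x = -23/6  [FG · AC = -467/72 ∩ GD · EB = 157/6]
4. G_y = -1/3  [FG · AC = -467/72 ∩ GD · EB = 157/6]
   → G = (-23/6, -1/3)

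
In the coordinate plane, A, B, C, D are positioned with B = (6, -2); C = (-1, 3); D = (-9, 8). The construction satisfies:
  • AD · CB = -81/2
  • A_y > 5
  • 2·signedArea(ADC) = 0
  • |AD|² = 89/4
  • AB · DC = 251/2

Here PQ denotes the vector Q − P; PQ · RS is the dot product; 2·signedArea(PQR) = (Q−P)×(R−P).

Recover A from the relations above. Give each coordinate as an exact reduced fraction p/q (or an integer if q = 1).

1. A_x = -5  [2·signedArea(ADC) = 0 ∩ AD · CB = -81/2]
2. A_y = 11/2  [2·signedArea(ADC) = 0 ∩ AD · CB = -81/2]
   → A = (-5, 11/2)

A = (-5, 11/2)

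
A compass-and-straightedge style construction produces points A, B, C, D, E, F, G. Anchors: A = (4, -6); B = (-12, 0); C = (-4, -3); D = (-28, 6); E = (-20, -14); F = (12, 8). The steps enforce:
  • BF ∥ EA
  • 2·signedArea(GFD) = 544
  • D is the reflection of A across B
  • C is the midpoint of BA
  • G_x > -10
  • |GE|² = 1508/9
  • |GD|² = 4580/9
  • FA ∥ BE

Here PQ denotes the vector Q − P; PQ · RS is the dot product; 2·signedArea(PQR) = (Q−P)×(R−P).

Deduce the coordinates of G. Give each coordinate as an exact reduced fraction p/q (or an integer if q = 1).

1. G_x = -28/3  [line 2·x + -40·y + -248 = 0 ∩ |GE|² = 1508/9]
2. G_y = -20/3  [line 2·x + -40·y + -248 = 0 ∩ |GE|² = 1508/9]
   → G = (-28/3, -20/3)

G = (-28/3, -20/3)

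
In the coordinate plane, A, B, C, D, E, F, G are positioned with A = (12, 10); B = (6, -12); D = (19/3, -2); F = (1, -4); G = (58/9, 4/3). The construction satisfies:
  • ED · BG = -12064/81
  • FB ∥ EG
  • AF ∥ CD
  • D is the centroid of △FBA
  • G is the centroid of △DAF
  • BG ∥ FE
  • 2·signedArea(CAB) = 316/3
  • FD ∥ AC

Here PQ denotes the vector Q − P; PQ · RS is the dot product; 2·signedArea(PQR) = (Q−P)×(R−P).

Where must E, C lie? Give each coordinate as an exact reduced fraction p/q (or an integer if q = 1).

1. E_x = 13/9  [FB ∥ EG ∩ BG ∥ FE]
2. E_y = 28/3  [FB ∥ EG ∩ BG ∥ FE]
   → E = (13/9, 28/3)
3. C_x = 52/3  [AF ∥ CD ∩ FD ∥ AC]
4. C_y = 12  [AF ∥ CD ∩ FD ∥ AC]
   → C = (52/3, 12)

C = (52/3, 12)
E = (13/9, 28/3)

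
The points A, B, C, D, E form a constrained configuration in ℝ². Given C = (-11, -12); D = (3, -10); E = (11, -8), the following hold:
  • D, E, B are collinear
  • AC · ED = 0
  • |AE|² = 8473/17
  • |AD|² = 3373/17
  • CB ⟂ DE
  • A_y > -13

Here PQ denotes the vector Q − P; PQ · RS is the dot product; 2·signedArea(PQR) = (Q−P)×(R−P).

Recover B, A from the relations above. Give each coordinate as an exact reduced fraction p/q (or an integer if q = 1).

1. B_x = -181/17  [D, E, B are collinear ∩ CB ⟂ DE]
2. B_y = -228/17  [D, E, B are collinear ∩ CB ⟂ DE]
   → B = (-181/17, -228/17)
3. A_x = -184/17  [line 8·x + 2·y + 112 = 0 ∩ |AE|² = 8473/17]
4. A_y = -216/17  [line 8·x + 2·y + 112 = 0 ∩ |AE|² = 8473/17]
   → A = (-184/17, -216/17)

A = (-184/17, -216/17)
B = (-181/17, -228/17)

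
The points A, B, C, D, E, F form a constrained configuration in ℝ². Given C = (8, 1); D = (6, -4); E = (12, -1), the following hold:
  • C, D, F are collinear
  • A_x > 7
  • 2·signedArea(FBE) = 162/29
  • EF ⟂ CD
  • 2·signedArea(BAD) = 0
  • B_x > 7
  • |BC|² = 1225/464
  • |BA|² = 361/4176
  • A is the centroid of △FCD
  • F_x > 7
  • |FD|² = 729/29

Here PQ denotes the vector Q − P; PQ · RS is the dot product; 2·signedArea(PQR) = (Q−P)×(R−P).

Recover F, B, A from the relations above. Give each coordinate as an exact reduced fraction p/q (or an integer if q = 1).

1. F_x = 228/29  [C, D, F are collinear ∩ EF ⟂ CD]
2. F_y = 19/29  [C, D, F are collinear ∩ EF ⟂ CD]
   → F = (228/29, 19/29)
3. B_x = 429/58  [line -48/29·x + -120/29·y + 294/29 = 0 ∩ |BC|² = 1225/464]
4. B_y = -59/116  [line -48/29·x + -120/29·y + 294/29 = 0 ∩ |BC|² = 1225/464]
   → B = (429/58, -59/116)
5. A_x = 634/87  [2·signedArea(BAD) = 0 ∩ A is the centroid of △FCD]
6. A_y = -68/87  [2·signedArea(BAD) = 0 ∩ A is the centroid of △FCD]
   → A = (634/87, -68/87)

A = (634/87, -68/87)
B = (429/58, -59/116)
F = (228/29, 19/29)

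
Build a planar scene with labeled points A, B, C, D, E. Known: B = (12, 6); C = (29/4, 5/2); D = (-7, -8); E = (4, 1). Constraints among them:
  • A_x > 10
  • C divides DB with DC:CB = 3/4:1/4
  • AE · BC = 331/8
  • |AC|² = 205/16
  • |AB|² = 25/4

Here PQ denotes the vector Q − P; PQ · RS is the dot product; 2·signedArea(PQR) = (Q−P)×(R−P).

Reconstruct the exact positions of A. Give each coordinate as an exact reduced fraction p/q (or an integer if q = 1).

1. A_x = 21/2  [line 19/4·x + 7/2·y + -511/8 = 0 ∩ |AB|² = 25/4]
2. A_y = 4  [line 19/4·x + 7/2·y + -511/8 = 0 ∩ |AB|² = 25/4]
   → A = (21/2, 4)

A = (21/2, 4)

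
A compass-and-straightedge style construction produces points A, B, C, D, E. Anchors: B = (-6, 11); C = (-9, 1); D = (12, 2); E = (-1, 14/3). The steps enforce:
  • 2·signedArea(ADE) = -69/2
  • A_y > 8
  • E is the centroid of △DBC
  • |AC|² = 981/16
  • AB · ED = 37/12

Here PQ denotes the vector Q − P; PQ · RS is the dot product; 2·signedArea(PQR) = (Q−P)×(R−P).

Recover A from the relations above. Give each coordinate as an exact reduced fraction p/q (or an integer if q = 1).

1. A_x = -27/4  [2·signedArea(ADE) = -69/2 ∩ AB · ED = 37/12]
2. A_y = 17/2  [2·signedArea(ADE) = -69/2 ∩ AB · ED = 37/12]
   → A = (-27/4, 17/2)

A = (-27/4, 17/2)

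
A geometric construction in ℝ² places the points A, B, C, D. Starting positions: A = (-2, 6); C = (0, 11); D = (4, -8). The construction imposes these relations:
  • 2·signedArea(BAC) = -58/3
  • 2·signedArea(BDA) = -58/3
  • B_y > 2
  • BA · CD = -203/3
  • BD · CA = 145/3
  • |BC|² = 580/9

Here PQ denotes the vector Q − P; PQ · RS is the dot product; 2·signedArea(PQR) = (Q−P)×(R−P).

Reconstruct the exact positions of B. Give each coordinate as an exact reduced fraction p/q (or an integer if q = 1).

B = (2/3, 3)

1. B_x = 2/3  [2·signedArea(BAC) = -58/3 ∩ BD · CA = 145/3]
2. B_y = 3  [2·signedArea(BAC) = -58/3 ∩ BD · CA = 145/3]
   → B = (2/3, 3)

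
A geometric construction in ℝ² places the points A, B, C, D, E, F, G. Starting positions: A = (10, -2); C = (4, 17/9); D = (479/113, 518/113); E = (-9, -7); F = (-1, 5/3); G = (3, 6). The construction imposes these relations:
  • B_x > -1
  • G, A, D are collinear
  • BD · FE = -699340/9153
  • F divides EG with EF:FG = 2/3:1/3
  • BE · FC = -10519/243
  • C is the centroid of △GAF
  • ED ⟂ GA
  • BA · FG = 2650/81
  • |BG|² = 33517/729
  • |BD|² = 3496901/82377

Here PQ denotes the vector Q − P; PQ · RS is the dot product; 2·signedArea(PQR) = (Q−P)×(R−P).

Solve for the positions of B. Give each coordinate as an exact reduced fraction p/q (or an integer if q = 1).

B = (-2/3, 8/27)

1. B_x = -2/3  [BD · FE = -699340/9153 ∩ BE · FC = -10519/243]
2. B_y = 8/27  [BD · FE = -699340/9153 ∩ BE · FC = -10519/243]
   → B = (-2/3, 8/27)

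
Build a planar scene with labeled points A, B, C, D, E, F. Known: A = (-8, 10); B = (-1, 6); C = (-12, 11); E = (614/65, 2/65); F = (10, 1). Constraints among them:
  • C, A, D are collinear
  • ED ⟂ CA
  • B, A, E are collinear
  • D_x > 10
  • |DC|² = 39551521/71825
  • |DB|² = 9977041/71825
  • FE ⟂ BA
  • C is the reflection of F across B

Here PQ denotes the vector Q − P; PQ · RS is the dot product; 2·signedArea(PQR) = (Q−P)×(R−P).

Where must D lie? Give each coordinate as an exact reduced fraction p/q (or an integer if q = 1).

1. D_x = 11896/1105  [C, A, D are collinear ∩ ED ⟂ CA]
2. D_y = 5866/1105  [C, A, D are collinear ∩ ED ⟂ CA]
   → D = (11896/1105, 5866/1105)

D = (11896/1105, 5866/1105)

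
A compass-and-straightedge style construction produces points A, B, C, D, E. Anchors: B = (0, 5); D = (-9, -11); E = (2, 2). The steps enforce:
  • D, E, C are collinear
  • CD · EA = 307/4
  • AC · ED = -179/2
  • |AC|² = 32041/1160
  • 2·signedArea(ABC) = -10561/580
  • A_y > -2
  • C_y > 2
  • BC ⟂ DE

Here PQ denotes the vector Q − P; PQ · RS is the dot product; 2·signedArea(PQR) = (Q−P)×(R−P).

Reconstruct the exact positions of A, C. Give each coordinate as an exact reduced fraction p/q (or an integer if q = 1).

A = (-3/4, -5/4)
C = (767/290, 801/290)

1. C_x = 767/290  [D, E, C are collinear ∩ BC ⟂ DE]
2. C_y = 801/290  [D, E, C are collinear ∩ BC ⟂ DE]
   → C = (767/290, 801/290)
3. A_x = -3/4  [line 649/290·x + 767/290·y + 2891/580 = 0 ∩ |AC|² = 32041/1160]
4. A_y = -5/4  [line 649/290·x + 767/290·y + 2891/580 = 0 ∩ |AC|² = 32041/1160]
   → A = (-3/4, -5/4)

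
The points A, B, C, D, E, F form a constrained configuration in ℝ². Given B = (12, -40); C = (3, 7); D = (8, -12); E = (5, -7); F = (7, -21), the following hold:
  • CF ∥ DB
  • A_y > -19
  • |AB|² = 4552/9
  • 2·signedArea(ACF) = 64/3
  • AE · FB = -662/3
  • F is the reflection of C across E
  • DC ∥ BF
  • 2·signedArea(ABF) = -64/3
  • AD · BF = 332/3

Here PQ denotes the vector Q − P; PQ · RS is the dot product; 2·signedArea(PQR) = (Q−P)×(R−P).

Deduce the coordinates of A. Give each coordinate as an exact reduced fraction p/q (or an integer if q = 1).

1. A_x = 22/3  [AD · BF = 332/3 ∩ 2·signedArea(ACF) = 64/3]
2. A_y = -18  [AD · BF = 332/3 ∩ 2·signedArea(ACF) = 64/3]
   → A = (22/3, -18)

A = (22/3, -18)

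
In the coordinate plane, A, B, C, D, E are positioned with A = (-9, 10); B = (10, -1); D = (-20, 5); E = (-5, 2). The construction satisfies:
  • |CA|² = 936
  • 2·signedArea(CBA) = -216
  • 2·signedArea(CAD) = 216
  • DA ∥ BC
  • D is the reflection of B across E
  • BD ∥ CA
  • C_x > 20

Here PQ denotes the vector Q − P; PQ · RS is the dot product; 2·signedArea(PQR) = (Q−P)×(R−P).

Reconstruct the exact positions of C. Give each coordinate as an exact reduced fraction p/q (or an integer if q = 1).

1. C_x = 21  [BD ∥ CA ∩ DA ∥ BC]
2. C_y = 4  [BD ∥ CA ∩ DA ∥ BC]
   → C = (21, 4)

C = (21, 4)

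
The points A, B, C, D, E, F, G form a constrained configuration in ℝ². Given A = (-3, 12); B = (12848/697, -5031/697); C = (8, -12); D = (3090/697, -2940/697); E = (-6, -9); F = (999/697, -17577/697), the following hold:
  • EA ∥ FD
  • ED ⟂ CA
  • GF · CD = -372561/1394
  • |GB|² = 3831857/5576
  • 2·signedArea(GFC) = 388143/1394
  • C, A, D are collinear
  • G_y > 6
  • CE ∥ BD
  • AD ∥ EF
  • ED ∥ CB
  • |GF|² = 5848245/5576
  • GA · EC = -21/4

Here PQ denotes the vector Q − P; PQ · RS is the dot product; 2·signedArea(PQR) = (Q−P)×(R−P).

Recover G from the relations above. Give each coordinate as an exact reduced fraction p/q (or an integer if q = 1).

G = (-15/4, 27/4)

1. G_x = -15/4  [GF · CD = -372561/1394 ∩ 2·signedArea(GFC) = 388143/1394]
2. G_y = 27/4  [GF · CD = -372561/1394 ∩ 2·signedArea(GFC) = 388143/1394]
   → G = (-15/4, 27/4)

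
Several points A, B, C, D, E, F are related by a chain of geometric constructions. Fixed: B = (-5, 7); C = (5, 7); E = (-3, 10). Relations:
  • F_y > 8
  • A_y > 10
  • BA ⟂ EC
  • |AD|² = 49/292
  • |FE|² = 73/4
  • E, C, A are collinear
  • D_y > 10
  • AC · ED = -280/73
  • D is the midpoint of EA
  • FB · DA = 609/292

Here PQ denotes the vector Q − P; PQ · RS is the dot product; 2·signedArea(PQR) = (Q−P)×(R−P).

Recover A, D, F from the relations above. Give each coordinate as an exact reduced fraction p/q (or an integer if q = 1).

A = (-275/73, 751/73)
D = (-247/73, 1481/146)
F = (1, 17/2)

1. A_x = -275/73  [E, C, A are collinear ∩ BA ⟂ EC]
2. A_y = 751/73  [E, C, A are collinear ∩ BA ⟂ EC]
   → A = (-275/73, 751/73)
3. D_x = -247/73  [D is the midpoint of EA]
4. D_y = 1481/146  [D is the midpoint of EA]
   → D = (-247/73, 1481/146)
5. F_x = 1  [line 28/73·x + -21/146·y + 245/292 = 0 ∩ |FE|² = 73/4]
6. F_y = 17/2  [line 28/73·x + -21/146·y + 245/292 = 0 ∩ |FE|² = 73/4]
   → F = (1, 17/2)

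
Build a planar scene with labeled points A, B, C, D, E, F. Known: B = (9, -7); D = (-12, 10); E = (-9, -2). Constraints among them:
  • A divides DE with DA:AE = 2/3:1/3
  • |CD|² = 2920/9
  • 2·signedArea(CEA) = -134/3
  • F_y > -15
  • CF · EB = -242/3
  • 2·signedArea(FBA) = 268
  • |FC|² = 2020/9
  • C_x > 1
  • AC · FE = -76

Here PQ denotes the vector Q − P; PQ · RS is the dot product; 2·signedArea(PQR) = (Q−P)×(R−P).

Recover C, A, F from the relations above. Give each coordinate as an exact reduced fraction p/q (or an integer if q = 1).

A = (-10, 2)
C = (2, -4/3)
F = (-6, -14)

1. A_x = -10  [A divides DE with DA:AE = 2/3:1/3]
2. A_y = 2  [A divides DE with DA:AE = 2/3:1/3]
   → A = (-10, 2)
3. C_x = 2  [line -4·x + -1·y + 20/3 = 0 ∩ |CD|² = 2920/9]
4. C_y = -4/3  [line -4·x + -1·y + 20/3 = 0 ∩ |CD|² = 2920/9]
   → C = (2, -4/3)
5. F_x = -6  [CF · EB = -242/3 ∩ 2·signedArea(FBA) = 268]
6. F_y = -14  [CF · EB = -242/3 ∩ 2·signedArea(FBA) = 268]
   → F = (-6, -14)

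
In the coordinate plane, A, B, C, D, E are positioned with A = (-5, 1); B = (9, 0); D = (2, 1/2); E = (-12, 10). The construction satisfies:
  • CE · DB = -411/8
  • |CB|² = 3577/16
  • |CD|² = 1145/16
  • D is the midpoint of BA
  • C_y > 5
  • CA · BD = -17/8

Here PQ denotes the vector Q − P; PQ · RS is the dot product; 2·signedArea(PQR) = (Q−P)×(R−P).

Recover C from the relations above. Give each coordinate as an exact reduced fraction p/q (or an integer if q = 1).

C = (-5, 21/4)

1. C_x = -5  [line -7·x + 1/2·y + -301/8 = 0 ∩ |CB|² = 3577/16]
2. C_y = 21/4  [line -7·x + 1/2·y + -301/8 = 0 ∩ |CB|² = 3577/16]
   → C = (-5, 21/4)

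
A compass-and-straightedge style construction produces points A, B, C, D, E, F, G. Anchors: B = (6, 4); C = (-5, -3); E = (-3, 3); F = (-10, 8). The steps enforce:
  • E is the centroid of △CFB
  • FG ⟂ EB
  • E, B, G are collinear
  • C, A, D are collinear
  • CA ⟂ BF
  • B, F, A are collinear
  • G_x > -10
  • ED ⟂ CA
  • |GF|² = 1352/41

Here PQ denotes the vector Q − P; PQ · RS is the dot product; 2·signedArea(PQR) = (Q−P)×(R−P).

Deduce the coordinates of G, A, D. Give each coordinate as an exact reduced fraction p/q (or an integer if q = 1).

A = (-46/17, 105/17)
D = (-59/17, 53/17)
G = (-384/41, 94/41)

1. G_x = -384/41  [E, B, G are collinear ∩ FG ⟂ EB]
2. G_y = 94/41  [E, B, G are collinear ∩ FG ⟂ EB]
   → G = (-384/41, 94/41)
3. A_x = -46/17  [B, F, A are collinear ∩ CA ⟂ BF]
4. A_y = 105/17  [B, F, A are collinear ∩ CA ⟂ BF]
   → A = (-46/17, 105/17)
5. D_x = -59/17  [C, A, D are collinear ∩ ED ⟂ CA]
6. D_y = 53/17  [C, A, D are collinear ∩ ED ⟂ CA]
   → D = (-59/17, 53/17)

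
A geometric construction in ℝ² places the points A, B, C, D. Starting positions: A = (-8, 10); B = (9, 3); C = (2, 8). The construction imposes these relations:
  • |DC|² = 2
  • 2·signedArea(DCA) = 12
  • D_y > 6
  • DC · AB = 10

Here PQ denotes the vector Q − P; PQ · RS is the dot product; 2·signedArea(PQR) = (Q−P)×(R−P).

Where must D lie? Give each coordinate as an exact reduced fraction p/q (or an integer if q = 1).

D = (1, 7)

1. D_x = 1  [2·signedArea(DCA) = 12 ∩ DC · AB = 10]
2. D_y = 7  [2·signedArea(DCA) = 12 ∩ DC · AB = 10]
   → D = (1, 7)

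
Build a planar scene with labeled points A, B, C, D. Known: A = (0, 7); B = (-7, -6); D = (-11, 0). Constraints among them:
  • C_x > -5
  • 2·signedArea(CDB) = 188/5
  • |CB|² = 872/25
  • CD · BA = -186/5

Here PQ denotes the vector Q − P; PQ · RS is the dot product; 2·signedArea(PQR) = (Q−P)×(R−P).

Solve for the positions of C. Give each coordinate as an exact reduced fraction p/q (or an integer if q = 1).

1. C_x = -21/5  [2·signedArea(CDB) = 188/5 ∩ CD · BA = -186/5]
2. C_y = -4/5  [2·signedArea(CDB) = 188/5 ∩ CD · BA = -186/5]
   → C = (-21/5, -4/5)

C = (-21/5, -4/5)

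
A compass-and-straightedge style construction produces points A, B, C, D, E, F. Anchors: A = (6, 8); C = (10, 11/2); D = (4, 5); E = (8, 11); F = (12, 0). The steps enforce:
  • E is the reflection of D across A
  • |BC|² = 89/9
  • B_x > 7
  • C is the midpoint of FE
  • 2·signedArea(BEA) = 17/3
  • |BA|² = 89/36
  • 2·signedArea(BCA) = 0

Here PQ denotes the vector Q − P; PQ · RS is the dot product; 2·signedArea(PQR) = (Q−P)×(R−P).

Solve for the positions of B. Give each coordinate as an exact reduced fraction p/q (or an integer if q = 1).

1. B_x = 22/3  [2·signedArea(BCA) = 0 ∩ 2·signedArea(BEA) = 17/3]
2. B_y = 43/6  [2·signedArea(BCA) = 0 ∩ 2·signedArea(BEA) = 17/3]
   → B = (22/3, 43/6)

B = (22/3, 43/6)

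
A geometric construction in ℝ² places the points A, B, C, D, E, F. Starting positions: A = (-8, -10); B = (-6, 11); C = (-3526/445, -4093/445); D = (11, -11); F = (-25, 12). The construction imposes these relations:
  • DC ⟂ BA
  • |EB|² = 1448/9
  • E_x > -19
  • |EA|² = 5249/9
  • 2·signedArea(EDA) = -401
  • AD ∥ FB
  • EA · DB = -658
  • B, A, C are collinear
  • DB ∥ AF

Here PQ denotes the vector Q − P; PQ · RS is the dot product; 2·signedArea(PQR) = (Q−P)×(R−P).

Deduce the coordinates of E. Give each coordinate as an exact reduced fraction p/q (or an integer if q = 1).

1. E_x = -56/3  [2·signedArea(EDA) = -401 ∩ EA · DB = -658]
2. E_y = 35/3  [2·signedArea(EDA) = -401 ∩ EA · DB = -658]
   → E = (-56/3, 35/3)

E = (-56/3, 35/3)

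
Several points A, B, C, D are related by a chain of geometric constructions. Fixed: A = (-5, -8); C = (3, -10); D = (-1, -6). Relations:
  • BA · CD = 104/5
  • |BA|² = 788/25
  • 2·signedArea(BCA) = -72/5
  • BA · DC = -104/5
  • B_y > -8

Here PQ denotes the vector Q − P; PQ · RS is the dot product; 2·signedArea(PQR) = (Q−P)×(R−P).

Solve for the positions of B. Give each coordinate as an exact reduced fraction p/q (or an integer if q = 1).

B = (3/5, -38/5)

1. B_x = 3/5  [2·signedArea(BCA) = -72/5 ∩ BA · CD = 104/5]
2. B_y = -38/5  [2·signedArea(BCA) = -72/5 ∩ BA · CD = 104/5]
   → B = (3/5, -38/5)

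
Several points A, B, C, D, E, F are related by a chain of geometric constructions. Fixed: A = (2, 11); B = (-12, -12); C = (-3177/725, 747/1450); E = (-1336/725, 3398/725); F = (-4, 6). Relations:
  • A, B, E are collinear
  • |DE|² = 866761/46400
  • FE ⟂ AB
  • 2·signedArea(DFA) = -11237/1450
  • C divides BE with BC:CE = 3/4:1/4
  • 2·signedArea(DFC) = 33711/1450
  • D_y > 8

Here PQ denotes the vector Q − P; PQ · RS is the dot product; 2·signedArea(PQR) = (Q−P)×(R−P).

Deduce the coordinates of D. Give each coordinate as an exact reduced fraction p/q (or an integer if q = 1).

D = (1173/2900, 48597/5800)

1. D_x = 1173/2900  [2·signedArea(DFC) = 33711/1450 ∩ 2·signedArea(DFA) = -11237/1450]
2. D_y = 48597/5800  [2·signedArea(DFC) = 33711/1450 ∩ 2·signedArea(DFA) = -11237/1450]
   → D = (1173/2900, 48597/5800)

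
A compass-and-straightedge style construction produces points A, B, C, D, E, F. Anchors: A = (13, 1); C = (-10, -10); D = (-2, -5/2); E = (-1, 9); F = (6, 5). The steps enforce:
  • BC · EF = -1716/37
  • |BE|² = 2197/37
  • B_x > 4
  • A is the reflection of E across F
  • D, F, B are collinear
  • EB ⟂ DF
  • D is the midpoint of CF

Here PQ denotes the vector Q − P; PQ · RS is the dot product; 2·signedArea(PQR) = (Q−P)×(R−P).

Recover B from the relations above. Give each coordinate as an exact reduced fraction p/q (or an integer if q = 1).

1. B_x = 158/37  [D, F, B are collinear ∩ EB ⟂ DF]
2. B_y = 125/37  [D, F, B are collinear ∩ EB ⟂ DF]
   → B = (158/37, 125/37)

B = (158/37, 125/37)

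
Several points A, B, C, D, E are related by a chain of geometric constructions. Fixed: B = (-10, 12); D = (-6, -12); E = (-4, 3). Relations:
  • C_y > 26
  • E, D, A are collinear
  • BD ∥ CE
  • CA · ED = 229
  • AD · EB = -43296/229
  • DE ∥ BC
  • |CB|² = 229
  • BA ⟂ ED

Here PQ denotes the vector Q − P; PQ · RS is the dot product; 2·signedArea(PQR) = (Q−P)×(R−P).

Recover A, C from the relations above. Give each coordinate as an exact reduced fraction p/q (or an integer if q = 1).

A = (-670/229, 2532/229)
C = (-8, 27)

1. A_x = -670/229  [E, D, A are collinear ∩ BA ⟂ ED]
2. A_y = 2532/229  [E, D, A are collinear ∩ BA ⟂ ED]
   → A = (-670/229, 2532/229)
3. C_x = -8  [BD ∥ CE ∩ DE ∥ BC]
4. C_y = 27  [BD ∥ CE ∩ DE ∥ BC]
   → C = (-8, 27)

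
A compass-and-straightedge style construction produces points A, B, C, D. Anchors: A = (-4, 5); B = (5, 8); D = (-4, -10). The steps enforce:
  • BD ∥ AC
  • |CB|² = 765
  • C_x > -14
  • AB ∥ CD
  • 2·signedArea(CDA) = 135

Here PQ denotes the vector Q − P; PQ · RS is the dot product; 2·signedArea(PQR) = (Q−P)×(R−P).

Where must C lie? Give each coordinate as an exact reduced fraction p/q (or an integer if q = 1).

1. C_x = -13  [AB ∥ CD ∩ BD ∥ AC]
2. C_y = -13  [AB ∥ CD ∩ BD ∥ AC]
   → C = (-13, -13)

C = (-13, -13)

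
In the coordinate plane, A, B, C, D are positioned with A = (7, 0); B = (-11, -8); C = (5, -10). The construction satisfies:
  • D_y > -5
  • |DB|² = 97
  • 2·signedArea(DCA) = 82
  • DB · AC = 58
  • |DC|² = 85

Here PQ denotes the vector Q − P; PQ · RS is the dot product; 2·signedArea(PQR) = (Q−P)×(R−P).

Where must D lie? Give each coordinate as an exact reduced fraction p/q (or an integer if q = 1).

D = (-2, -4)

1. D_x = -2  [2·signedArea(DCA) = 82 ∩ DB · AC = 58]
2. D_y = -4  [2·signedArea(DCA) = 82 ∩ DB · AC = 58]
   → D = (-2, -4)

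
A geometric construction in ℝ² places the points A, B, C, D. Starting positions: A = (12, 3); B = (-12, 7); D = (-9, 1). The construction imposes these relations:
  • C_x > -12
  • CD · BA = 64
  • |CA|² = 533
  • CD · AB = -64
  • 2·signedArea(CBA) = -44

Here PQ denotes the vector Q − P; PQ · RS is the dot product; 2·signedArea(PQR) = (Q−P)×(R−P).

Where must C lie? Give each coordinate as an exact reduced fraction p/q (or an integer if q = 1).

C = (-11, 5)

1. C_x = -11  [2·signedArea(CBA) = -44 ∩ CD · BA = 64]
2. C_y = 5  [2·signedArea(CBA) = -44 ∩ CD · BA = 64]
   → C = (-11, 5)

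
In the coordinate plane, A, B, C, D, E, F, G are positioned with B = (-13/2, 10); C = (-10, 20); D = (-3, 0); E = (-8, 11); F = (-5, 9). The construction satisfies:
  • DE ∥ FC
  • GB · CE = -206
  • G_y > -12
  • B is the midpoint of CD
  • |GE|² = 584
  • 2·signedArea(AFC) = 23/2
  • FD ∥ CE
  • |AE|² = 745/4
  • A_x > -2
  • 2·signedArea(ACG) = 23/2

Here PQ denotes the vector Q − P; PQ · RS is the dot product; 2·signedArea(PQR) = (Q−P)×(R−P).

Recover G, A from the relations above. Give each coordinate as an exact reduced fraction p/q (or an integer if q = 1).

A = (-3/2, -1)
G = (2, -11)

1. G_x = 2  [line -2·x + 9·y + 103 = 0 ∩ |GE|² = 584]
2. G_y = -11  [line -2·x + 9·y + 103 = 0 ∩ |GE|² = 584]
   → G = (2, -11)
3. A_x = -3/2  [2·signedArea(ACG) = 23/2 ∩ 2·signedArea(AFC) = 23/2]
4. A_y = -1  [2·signedArea(ACG) = 23/2 ∩ 2·signedArea(AFC) = 23/2]
   → A = (-3/2, -1)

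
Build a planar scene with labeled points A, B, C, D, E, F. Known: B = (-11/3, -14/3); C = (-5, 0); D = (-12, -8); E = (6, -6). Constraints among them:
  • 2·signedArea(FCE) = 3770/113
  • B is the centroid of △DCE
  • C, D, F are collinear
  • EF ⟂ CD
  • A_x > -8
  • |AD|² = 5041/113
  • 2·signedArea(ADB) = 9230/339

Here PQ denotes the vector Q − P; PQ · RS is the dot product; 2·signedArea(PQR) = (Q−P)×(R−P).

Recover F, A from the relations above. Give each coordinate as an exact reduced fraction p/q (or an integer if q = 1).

1. F_x = -362/113  [C, D, F are collinear ∩ EF ⟂ CD]
2. F_y = 232/113  [C, D, F are collinear ∩ EF ⟂ CD]
   → F = (-362/113, 232/113)
3. A_x = -859/113  [line -10/3·x + 25/3·y + -190/339 = 0 ∩ |AD|² = 5041/113]
4. A_y = -336/113  [line -10/3·x + 25/3·y + -190/339 = 0 ∩ |AD|² = 5041/113]
   → A = (-859/113, -336/113)

A = (-859/113, -336/113)
F = (-362/113, 232/113)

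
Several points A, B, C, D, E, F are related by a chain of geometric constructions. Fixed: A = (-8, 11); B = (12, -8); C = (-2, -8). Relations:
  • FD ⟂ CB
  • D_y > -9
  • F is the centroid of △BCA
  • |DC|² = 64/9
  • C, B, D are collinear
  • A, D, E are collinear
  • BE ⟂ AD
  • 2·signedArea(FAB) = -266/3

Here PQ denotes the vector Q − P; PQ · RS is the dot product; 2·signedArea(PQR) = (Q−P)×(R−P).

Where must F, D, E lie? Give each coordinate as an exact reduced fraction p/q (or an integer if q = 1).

1. F_x = 2/3  [F is the centroid of △BCA]
2. F_y = -5/3  [F is the centroid of △BCA]
   → F = (2/3, -5/3)
3. D_x = 2/3  [C, B, D are collinear ∩ FD ⟂ CB]
4. D_y = -8  [C, B, D are collinear ∩ FD ⟂ CB]
   → D = (2/3, -8)
5. E_x = 10278/3925  [A, D, E are collinear ∩ BE ⟂ AD]
6. E_y = -48196/3925  [A, D, E are collinear ∩ BE ⟂ AD]
   → E = (10278/3925, -48196/3925)

D = (2/3, -8)
E = (10278/3925, -48196/3925)
F = (2/3, -5/3)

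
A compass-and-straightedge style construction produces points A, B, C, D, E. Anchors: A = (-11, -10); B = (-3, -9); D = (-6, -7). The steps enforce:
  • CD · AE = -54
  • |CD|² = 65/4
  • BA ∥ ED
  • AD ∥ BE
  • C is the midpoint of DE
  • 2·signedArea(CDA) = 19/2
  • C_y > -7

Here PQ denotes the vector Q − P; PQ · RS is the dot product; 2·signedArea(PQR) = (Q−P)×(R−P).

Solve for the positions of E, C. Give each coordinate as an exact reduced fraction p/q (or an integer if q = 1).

1. E_x = 2  [BA ∥ ED ∩ AD ∥ BE]
2. E_y = -6  [BA ∥ ED ∩ AD ∥ BE]
   → E = (2, -6)
3. C_x = -2  [C is the midpoint of DE]
4. C_y = -13/2  [C is the midpoint of DE]
   → C = (-2, -13/2)

C = (-2, -13/2)
E = (2, -6)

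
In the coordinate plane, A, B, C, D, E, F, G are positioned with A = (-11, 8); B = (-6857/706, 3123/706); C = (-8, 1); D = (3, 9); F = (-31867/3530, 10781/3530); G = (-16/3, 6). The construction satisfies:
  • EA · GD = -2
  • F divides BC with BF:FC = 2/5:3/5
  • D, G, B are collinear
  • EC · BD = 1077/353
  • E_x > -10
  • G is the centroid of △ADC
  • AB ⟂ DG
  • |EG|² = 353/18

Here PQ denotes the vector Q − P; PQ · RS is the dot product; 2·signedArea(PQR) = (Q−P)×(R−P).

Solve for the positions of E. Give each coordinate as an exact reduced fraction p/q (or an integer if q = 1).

E = (-19/2, 9/2)

1. E_x = -19/2  [line -25/3·x + -3·y + -197/3 = 0 ∩ |EG|² = 353/18]
2. E_y = 9/2  [line -25/3·x + -3·y + -197/3 = 0 ∩ |EG|² = 353/18]
   → E = (-19/2, 9/2)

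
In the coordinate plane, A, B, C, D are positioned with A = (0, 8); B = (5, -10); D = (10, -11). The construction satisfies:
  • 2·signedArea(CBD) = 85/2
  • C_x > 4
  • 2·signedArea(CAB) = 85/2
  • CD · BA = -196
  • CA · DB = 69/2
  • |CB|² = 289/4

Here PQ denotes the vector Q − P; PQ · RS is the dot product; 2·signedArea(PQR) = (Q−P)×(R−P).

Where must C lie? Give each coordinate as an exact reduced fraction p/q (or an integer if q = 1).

C = (5, -3/2)

1. C_x = 5  [2·signedArea(CAB) = 85/2 ∩ 2·signedArea(CBD) = 85/2]
2. C_y = -3/2  [2·signedArea(CAB) = 85/2 ∩ 2·signedArea(CBD) = 85/2]
   → C = (5, -3/2)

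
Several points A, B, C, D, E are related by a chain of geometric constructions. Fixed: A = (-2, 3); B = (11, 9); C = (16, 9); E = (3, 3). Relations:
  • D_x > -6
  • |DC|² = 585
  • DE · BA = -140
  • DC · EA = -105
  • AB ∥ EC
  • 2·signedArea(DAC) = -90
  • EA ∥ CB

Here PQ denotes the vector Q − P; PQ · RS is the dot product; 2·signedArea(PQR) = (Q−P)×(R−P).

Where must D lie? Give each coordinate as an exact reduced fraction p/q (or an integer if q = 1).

1. D_x = -5  [DE · BA = -140 ∩ 2·signedArea(DAC) = -90]
2. D_y = -3  [DE · BA = -140 ∩ 2·signedArea(DAC) = -90]
   → D = (-5, -3)

D = (-5, -3)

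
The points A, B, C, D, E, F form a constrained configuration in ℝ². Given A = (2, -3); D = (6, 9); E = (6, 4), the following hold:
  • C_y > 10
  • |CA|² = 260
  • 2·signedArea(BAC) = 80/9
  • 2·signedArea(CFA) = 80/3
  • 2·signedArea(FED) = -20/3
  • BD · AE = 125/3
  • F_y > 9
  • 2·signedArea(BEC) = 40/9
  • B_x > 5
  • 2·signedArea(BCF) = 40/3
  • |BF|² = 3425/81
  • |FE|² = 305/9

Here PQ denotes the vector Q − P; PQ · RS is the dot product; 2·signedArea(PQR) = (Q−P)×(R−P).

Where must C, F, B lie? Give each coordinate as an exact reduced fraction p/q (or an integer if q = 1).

B = (46/9, 32/9)
C = (10, 11)
F = (22/3, 29/3)

1. F_x = 22/3  [2·signedArea(FED) = -20/3]
2. F_y = 29/3  [|FE|² = 305/9]
   → F = (22/3, 29/3)
3. B_x = 46/9  [line -4·x + -7·y + 136/3 = 0 ∩ |BF|² = 3425/81]
4. B_y = 32/9  [line -4·x + -7·y + 136/3 = 0 ∩ |BF|² = 3425/81]
   → B = (46/9, 32/9)
5. C_x = 10  [2·signedArea(CFA) = 80/3 ∩ 2·signedArea(BEC) = 40/9]
6. C_y = 11  [2·signedArea(CFA) = 80/3 ∩ 2·signedArea(BEC) = 40/9]
   → C = (10, 11)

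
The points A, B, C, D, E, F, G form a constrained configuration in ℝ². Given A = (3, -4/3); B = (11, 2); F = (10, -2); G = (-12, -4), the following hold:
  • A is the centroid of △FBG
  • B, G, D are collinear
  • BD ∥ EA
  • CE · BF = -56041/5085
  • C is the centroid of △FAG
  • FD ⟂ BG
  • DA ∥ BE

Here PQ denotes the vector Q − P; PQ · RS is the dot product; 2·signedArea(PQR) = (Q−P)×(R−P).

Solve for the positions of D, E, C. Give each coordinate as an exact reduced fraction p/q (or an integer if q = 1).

1. D_x = 5134/565  [B, G, D are collinear ∩ FD ⟂ BG]
2. D_y = 848/565  [B, G, D are collinear ∩ FD ⟂ BG]
   → D = (5134/565, 848/565)
3. E_x = 2776/565  [BD ∥ EA ∩ DA ∥ BE]
4. E_y = -1414/1695  [BD ∥ EA ∩ DA ∥ BE]
   → E = (2776/565, -1414/1695)
5. C_x = 1/3  [C is the centroid of △FAG]
6. C_y = -22/9  [C is the centroid of △FAG]
   → C = (1/3, -22/9)

C = (1/3, -22/9)
D = (5134/565, 848/565)
E = (2776/565, -1414/1695)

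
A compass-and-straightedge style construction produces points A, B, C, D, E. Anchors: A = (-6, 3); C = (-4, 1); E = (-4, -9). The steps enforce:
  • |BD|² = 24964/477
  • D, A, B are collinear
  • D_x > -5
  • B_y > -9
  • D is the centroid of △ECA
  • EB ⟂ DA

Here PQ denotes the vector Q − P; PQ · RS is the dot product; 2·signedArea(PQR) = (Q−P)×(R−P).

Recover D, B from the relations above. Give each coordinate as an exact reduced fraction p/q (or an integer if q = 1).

1. D_x = -14/3  [D is the centroid of △ECA]
2. D_y = -5/3  [D is the centroid of △ECA]
   → D = (-14/3, -5/3)
3. B_x = -142/53  [D, A, B are collinear ∩ EB ⟂ DA]
4. B_y = -457/53  [D, A, B are collinear ∩ EB ⟂ DA]
   → B = (-142/53, -457/53)

B = (-142/53, -457/53)
D = (-14/3, -5/3)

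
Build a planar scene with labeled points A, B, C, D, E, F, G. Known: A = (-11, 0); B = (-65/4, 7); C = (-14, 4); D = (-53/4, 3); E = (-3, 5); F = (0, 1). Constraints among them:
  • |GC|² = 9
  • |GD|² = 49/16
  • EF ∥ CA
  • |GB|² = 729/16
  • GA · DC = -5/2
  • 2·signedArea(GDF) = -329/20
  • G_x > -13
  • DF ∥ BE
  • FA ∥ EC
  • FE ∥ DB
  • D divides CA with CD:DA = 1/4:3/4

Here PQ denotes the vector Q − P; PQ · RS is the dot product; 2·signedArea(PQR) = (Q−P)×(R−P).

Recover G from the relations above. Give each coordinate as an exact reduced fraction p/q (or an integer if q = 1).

1. G_x = -61/5  [2·signedArea(GDF) = -329/20 ∩ GA · DC = -5/2]
2. G_y = 8/5  [2·signedArea(GDF) = -329/20 ∩ GA · DC = -5/2]
   → G = (-61/5, 8/5)

G = (-61/5, 8/5)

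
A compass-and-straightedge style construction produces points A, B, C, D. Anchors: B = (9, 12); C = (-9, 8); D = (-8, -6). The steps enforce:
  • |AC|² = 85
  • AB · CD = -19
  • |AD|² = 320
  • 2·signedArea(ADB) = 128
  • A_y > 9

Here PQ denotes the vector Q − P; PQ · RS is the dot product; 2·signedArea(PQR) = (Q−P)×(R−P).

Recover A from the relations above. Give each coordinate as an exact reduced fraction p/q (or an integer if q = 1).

1. A_x = 0  [AB · CD = -19 ∩ 2·signedArea(ADB) = 128]
2. A_y = 10  [AB · CD = -19 ∩ 2·signedArea(ADB) = 128]
   → A = (0, 10)

A = (0, 10)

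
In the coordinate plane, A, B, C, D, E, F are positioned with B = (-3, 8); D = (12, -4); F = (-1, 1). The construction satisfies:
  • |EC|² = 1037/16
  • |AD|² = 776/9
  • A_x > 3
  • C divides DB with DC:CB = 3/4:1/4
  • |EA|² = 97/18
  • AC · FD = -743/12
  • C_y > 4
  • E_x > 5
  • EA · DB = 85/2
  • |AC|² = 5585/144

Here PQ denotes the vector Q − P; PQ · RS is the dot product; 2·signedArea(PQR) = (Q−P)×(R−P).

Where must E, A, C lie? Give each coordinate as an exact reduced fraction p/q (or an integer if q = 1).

A = (10/3, -2/3)
C = (3/4, 5)
E = (11/2, -3/2)

1. C_x = 3/4  [C divides DB with DC:CB = 3/4:1/4]
2. C_y = 5  [C divides DB with DC:CB = 3/4:1/4]
   → C = (3/4, 5)
3. A_x = 10/3  [line -13·x + 5·y + 140/3 = 0 ∩ |AD|² = 776/9]
4. A_y = -2/3  [line -13·x + 5·y + 140/3 = 0 ∩ |AD|² = 776/9]
   → A = (10/3, -2/3)
5. E_x = 11/2  [line 15·x + -12·y + -201/2 = 0 ∩ |EA|² = 97/18]
6. E_y = -3/2  [line 15·x + -12·y + -201/2 = 0 ∩ |EA|² = 97/18]
   → E = (11/2, -3/2)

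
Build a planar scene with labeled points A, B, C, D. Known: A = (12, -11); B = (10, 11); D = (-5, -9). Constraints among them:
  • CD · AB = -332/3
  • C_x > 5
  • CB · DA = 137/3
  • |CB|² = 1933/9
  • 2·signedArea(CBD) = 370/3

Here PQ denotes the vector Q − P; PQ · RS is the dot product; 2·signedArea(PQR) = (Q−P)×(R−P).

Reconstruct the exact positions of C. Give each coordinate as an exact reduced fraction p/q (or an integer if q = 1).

1. C_x = 17/3  [2·signedArea(CBD) = 370/3 ∩ CB · DA = 137/3]
2. C_y = -3  [2·signedArea(CBD) = 370/3 ∩ CB · DA = 137/3]
   → C = (17/3, -3)

C = (17/3, -3)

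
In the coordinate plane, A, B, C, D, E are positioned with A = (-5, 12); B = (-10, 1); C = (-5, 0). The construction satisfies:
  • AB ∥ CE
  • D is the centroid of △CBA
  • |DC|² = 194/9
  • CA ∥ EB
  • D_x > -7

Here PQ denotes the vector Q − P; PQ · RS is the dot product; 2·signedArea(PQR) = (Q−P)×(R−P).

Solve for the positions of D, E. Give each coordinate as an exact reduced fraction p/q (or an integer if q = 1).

1. D_x = -20/3  [D is the centroid of △CBA]
2. D_y = 13/3  [D is the centroid of △CBA]
   → D = (-20/3, 13/3)
3. E_x = -10  [CA ∥ EB ∩ AB ∥ CE]
4. E_y = -11  [CA ∥ EB ∩ AB ∥ CE]
   → E = (-10, -11)

D = (-20/3, 13/3)
E = (-10, -11)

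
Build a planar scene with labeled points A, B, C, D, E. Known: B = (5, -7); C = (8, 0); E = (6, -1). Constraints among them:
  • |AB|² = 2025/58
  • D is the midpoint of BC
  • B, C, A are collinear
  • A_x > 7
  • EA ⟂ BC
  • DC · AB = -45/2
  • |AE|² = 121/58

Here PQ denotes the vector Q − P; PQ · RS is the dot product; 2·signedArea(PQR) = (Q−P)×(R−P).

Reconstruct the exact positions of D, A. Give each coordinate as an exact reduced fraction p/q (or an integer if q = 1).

A = (425/58, -91/58)
D = (13/2, -7/2)

1. D_x = 13/2  [D is the midpoint of BC]
2. D_y = -7/2  [D is the midpoint of BC]
   → D = (13/2, -7/2)
3. A_x = 425/58  [B, C, A are collinear ∩ EA ⟂ BC]
4. A_y = -91/58  [B, C, A are collinear ∩ EA ⟂ BC]
   → A = (425/58, -91/58)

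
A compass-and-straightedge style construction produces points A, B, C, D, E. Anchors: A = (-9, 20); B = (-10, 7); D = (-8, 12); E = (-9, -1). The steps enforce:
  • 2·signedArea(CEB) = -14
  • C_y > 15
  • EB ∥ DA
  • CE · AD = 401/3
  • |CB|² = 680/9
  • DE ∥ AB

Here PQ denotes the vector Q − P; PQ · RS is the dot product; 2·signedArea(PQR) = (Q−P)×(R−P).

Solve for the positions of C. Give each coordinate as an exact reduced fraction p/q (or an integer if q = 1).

1. C_x = -28/3  [2·signedArea(CEB) = -14 ∩ CE · AD = 401/3]
2. C_y = 47/3  [2·signedArea(CEB) = -14 ∩ CE · AD = 401/3]
   → C = (-28/3, 47/3)

C = (-28/3, 47/3)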